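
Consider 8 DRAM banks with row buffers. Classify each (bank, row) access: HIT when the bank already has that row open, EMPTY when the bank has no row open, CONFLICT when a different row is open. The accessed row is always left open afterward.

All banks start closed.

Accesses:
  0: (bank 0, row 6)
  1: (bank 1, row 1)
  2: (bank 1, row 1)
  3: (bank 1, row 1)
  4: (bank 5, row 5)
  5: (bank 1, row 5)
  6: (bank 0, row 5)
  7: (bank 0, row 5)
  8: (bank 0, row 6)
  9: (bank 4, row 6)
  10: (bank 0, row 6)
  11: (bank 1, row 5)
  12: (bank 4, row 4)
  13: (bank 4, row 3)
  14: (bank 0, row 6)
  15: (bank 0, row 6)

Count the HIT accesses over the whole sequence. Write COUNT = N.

COUNT = 7

#0 (0,6) E
#1 (1,1) E
#2 (1,1) H  (was 1)
#3 (1,1) H  (was 1)
#4 (5,5) E
#5 (1,5) C  (was 1)
#6 (0,5) C  (was 6)
#7 (0,5) H  (was 5)
#8 (0,6) C  (was 5)
#9 (4,6) E
#10 (0,6) H  (was 6)
#11 (1,5) H  (was 5)
#12 (4,4) C  (was 6)
#13 (4,3) C  (was 4)
#14 (0,6) H  (was 6)
#15 (0,6) H  (was 6)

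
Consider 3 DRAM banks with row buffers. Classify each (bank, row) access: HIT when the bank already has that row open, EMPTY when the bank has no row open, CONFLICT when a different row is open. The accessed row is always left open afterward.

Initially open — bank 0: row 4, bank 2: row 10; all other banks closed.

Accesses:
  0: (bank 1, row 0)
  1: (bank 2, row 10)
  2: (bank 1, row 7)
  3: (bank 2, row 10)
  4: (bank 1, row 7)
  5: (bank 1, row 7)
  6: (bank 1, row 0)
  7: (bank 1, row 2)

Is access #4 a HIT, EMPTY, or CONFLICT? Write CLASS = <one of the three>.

CLASS = HIT

step 0: bank1 None->0 [EMPTY]
step 1: bank2 10->10 [HIT]
step 2: bank1 0->7 [CONFLICT]
step 3: bank2 10->10 [HIT]
step 4: bank1 7->7 [HIT]
step 5: bank1 7->7 [HIT]
step 6: bank1 7->0 [CONFLICT]
step 7: bank1 0->2 [CONFLICT]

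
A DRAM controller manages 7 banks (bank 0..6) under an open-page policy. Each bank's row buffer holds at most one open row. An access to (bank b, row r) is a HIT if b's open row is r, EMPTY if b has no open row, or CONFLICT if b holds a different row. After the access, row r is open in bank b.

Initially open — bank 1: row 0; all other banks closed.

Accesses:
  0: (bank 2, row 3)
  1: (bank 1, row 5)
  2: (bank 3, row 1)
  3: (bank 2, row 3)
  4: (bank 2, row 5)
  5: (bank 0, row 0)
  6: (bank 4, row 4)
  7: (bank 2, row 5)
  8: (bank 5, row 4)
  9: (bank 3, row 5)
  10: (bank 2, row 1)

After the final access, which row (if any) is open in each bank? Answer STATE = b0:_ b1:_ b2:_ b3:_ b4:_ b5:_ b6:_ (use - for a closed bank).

STATE = b0:0 b1:5 b2:1 b3:5 b4:4 b5:4 b6:-

0: bank 2 row 3 — prev None → EMPTY
1: bank 1 row 5 — prev 0 → CONFLICT
2: bank 3 row 1 — prev None → EMPTY
3: bank 2 row 3 — prev 3 → HIT
4: bank 2 row 5 — prev 3 → CONFLICT
5: bank 0 row 0 — prev None → EMPTY
6: bank 4 row 4 — prev None → EMPTY
7: bank 2 row 5 — prev 5 → HIT
8: bank 5 row 4 — prev None → EMPTY
9: bank 3 row 5 — prev 1 → CONFLICT
10: bank 2 row 1 — prev 5 → CONFLICT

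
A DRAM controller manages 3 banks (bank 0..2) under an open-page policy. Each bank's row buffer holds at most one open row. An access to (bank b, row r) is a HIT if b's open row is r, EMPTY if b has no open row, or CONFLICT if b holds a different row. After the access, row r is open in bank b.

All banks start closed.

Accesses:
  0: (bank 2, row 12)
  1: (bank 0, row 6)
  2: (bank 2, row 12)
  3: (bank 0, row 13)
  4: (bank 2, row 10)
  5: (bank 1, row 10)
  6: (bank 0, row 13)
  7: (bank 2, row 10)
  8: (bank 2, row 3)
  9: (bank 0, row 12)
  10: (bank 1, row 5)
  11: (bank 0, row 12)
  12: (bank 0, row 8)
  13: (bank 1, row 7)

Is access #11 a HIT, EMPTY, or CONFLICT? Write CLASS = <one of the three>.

0: bank 2 row 12 — prev None → EMPTY
1: bank 0 row 6 — prev None → EMPTY
2: bank 2 row 12 — prev 12 → HIT
3: bank 0 row 13 — prev 6 → CONFLICT
4: bank 2 row 10 — prev 12 → CONFLICT
5: bank 1 row 10 — prev None → EMPTY
6: bank 0 row 13 — prev 13 → HIT
7: bank 2 row 10 — prev 10 → HIT
8: bank 2 row 3 — prev 10 → CONFLICT
9: bank 0 row 12 — prev 13 → CONFLICT
10: bank 1 row 5 — prev 10 → CONFLICT
11: bank 0 row 12 — prev 12 → HIT
12: bank 0 row 8 — prev 12 → CONFLICT
13: bank 1 row 7 — prev 5 → CONFLICT

CLASS = HIT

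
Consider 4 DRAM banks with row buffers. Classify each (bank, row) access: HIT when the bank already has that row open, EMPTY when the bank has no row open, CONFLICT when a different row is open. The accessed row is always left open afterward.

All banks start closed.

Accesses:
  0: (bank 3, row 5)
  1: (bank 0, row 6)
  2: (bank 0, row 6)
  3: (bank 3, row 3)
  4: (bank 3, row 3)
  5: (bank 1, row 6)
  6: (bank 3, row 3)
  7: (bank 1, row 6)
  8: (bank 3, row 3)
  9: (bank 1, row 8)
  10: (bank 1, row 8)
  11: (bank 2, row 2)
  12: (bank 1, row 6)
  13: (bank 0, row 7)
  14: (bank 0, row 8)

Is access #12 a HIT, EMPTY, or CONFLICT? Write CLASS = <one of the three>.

step 0: bank3 None->5 [EMPTY]
step 1: bank0 None->6 [EMPTY]
step 2: bank0 6->6 [HIT]
step 3: bank3 5->3 [CONFLICT]
step 4: bank3 3->3 [HIT]
step 5: bank1 None->6 [EMPTY]
step 6: bank3 3->3 [HIT]
step 7: bank1 6->6 [HIT]
step 8: bank3 3->3 [HIT]
step 9: bank1 6->8 [CONFLICT]
step 10: bank1 8->8 [HIT]
step 11: bank2 None->2 [EMPTY]
step 12: bank1 8->6 [CONFLICT]
step 13: bank0 6->7 [CONFLICT]
step 14: bank0 7->8 [CONFLICT]

CLASS = CONFLICT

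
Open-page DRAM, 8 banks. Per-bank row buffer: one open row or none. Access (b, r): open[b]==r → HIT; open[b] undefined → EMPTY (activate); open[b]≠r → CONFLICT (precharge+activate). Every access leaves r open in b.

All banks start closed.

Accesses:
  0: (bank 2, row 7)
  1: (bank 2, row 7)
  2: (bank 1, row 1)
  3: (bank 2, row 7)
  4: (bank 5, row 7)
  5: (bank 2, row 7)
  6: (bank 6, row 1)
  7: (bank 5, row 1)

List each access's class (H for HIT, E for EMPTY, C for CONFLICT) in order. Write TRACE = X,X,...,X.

#0 (2,7) E
#1 (2,7) H  (was 7)
#2 (1,1) E
#3 (2,7) H  (was 7)
#4 (5,7) E
#5 (2,7) H  (was 7)
#6 (6,1) E
#7 (5,1) C  (was 7)

TRACE = E,H,E,H,E,H,E,C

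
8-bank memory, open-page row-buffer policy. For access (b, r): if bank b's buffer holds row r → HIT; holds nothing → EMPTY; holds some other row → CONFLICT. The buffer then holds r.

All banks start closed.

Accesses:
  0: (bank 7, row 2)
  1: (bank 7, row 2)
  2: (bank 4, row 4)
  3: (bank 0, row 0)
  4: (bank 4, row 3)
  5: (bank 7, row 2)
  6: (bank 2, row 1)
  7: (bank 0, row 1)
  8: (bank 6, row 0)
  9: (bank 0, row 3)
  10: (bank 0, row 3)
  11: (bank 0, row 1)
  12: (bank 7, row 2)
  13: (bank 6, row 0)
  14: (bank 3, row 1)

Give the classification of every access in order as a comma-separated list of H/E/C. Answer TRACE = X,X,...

TRACE = E,H,E,E,C,H,E,C,E,C,H,C,H,H,E

  [0] b7 r2: no row ⇒ E
  [1] b7 r2: had r2 ⇒ H
  [2] b4 r4: no row ⇒ E
  [3] b0 r0: no row ⇒ E
  [4] b4 r3: had r4 ⇒ C
  [5] b7 r2: had r2 ⇒ H
  [6] b2 r1: no row ⇒ E
  [7] b0 r1: had r0 ⇒ C
  [8] b6 r0: no row ⇒ E
  [9] b0 r3: had r1 ⇒ C
  [10] b0 r3: had r3 ⇒ H
  [11] b0 r1: had r3 ⇒ C
  [12] b7 r2: had r2 ⇒ H
  [13] b6 r0: had r0 ⇒ H
  [14] b3 r1: no row ⇒ E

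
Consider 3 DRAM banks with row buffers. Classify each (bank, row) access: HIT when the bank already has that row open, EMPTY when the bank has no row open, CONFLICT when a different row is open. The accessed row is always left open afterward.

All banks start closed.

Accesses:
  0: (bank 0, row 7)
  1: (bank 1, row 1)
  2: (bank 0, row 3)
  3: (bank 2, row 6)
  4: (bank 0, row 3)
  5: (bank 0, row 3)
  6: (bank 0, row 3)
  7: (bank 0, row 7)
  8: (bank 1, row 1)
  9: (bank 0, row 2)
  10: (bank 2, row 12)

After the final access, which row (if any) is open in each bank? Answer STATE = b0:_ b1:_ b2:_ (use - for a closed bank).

STATE = b0:2 b1:1 b2:12

#0 (0,7) E
#1 (1,1) E
#2 (0,3) C  (was 7)
#3 (2,6) E
#4 (0,3) H  (was 3)
#5 (0,3) H  (was 3)
#6 (0,3) H  (was 3)
#7 (0,7) C  (was 3)
#8 (1,1) H  (was 1)
#9 (0,2) C  (was 7)
#10 (2,12) C  (was 6)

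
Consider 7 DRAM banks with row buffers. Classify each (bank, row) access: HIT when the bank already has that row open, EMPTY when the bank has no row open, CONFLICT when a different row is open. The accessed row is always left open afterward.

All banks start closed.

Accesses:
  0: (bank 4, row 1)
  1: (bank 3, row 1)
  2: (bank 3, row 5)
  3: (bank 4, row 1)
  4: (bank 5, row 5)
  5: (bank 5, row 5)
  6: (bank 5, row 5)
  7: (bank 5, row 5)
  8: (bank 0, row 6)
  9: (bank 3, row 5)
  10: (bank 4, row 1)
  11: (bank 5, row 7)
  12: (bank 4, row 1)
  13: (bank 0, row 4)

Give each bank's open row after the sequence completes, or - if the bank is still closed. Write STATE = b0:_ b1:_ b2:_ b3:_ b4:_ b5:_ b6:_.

0: bank 4 row 1 — prev None → EMPTY
1: bank 3 row 1 — prev None → EMPTY
2: bank 3 row 5 — prev 1 → CONFLICT
3: bank 4 row 1 — prev 1 → HIT
4: bank 5 row 5 — prev None → EMPTY
5: bank 5 row 5 — prev 5 → HIT
6: bank 5 row 5 — prev 5 → HIT
7: bank 5 row 5 — prev 5 → HIT
8: bank 0 row 6 — prev None → EMPTY
9: bank 3 row 5 — prev 5 → HIT
10: bank 4 row 1 — prev 1 → HIT
11: bank 5 row 7 — prev 5 → CONFLICT
12: bank 4 row 1 — prev 1 → HIT
13: bank 0 row 4 — prev 6 → CONFLICT

STATE = b0:4 b1:- b2:- b3:5 b4:1 b5:7 b6:-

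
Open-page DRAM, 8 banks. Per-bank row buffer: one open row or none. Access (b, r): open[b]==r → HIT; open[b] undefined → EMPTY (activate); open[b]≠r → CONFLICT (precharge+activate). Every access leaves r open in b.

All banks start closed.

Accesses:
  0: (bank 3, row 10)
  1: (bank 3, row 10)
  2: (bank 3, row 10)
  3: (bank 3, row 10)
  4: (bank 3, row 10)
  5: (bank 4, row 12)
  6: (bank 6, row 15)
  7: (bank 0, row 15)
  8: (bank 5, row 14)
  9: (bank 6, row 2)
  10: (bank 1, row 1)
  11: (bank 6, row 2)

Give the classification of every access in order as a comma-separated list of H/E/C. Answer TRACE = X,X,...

TRACE = E,H,H,H,H,E,E,E,E,C,E,H

step 0: bank3 None->10 [EMPTY]
step 1: bank3 10->10 [HIT]
step 2: bank3 10->10 [HIT]
step 3: bank3 10->10 [HIT]
step 4: bank3 10->10 [HIT]
step 5: bank4 None->12 [EMPTY]
step 6: bank6 None->15 [EMPTY]
step 7: bank0 None->15 [EMPTY]
step 8: bank5 None->14 [EMPTY]
step 9: bank6 15->2 [CONFLICT]
step 10: bank1 None->1 [EMPTY]
step 11: bank6 2->2 [HIT]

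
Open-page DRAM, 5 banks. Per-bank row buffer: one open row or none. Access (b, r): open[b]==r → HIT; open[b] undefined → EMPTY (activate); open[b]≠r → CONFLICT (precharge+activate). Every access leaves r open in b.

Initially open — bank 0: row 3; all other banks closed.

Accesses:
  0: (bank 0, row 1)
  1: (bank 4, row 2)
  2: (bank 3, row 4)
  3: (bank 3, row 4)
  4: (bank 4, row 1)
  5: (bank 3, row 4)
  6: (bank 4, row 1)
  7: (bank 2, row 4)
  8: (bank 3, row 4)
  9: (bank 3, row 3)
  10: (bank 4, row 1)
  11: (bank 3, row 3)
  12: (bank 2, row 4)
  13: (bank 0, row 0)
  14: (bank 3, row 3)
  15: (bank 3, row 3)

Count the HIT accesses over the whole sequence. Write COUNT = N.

COUNT = 9

  [0] b0 r1: had r3 ⇒ C
  [1] b4 r2: no row ⇒ E
  [2] b3 r4: no row ⇒ E
  [3] b3 r4: had r4 ⇒ H
  [4] b4 r1: had r2 ⇒ C
  [5] b3 r4: had r4 ⇒ H
  [6] b4 r1: had r1 ⇒ H
  [7] b2 r4: no row ⇒ E
  [8] b3 r4: had r4 ⇒ H
  [9] b3 r3: had r4 ⇒ C
  [10] b4 r1: had r1 ⇒ H
  [11] b3 r3: had r3 ⇒ H
  [12] b2 r4: had r4 ⇒ H
  [13] b0 r0: had r1 ⇒ C
  [14] b3 r3: had r3 ⇒ H
  [15] b3 r3: had r3 ⇒ H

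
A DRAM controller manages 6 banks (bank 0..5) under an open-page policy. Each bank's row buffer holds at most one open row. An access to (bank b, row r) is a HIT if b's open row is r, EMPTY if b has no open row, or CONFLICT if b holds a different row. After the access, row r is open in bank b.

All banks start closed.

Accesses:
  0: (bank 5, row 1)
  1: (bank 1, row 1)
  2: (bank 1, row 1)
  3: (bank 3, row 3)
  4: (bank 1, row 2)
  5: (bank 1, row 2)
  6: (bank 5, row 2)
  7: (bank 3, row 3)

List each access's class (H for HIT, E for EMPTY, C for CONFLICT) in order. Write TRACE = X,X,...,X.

TRACE = E,E,H,E,C,H,C,H

step 0: bank5 None->1 [EMPTY]
step 1: bank1 None->1 [EMPTY]
step 2: bank1 1->1 [HIT]
step 3: bank3 None->3 [EMPTY]
step 4: bank1 1->2 [CONFLICT]
step 5: bank1 2->2 [HIT]
step 6: bank5 1->2 [CONFLICT]
step 7: bank3 3->3 [HIT]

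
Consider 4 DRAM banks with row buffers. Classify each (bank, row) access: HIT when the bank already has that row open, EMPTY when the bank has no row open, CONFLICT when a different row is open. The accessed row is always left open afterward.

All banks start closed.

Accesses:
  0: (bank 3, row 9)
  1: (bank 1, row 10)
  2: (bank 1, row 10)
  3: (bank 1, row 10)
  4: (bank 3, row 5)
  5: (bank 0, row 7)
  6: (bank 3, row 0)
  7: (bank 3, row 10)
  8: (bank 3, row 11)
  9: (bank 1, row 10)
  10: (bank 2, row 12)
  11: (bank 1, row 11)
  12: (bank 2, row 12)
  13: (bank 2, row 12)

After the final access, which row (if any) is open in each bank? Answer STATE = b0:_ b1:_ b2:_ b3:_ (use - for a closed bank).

0: bank 3 row 9 — prev None → EMPTY
1: bank 1 row 10 — prev None → EMPTY
2: bank 1 row 10 — prev 10 → HIT
3: bank 1 row 10 — prev 10 → HIT
4: bank 3 row 5 — prev 9 → CONFLICT
5: bank 0 row 7 — prev None → EMPTY
6: bank 3 row 0 — prev 5 → CONFLICT
7: bank 3 row 10 — prev 0 → CONFLICT
8: bank 3 row 11 — prev 10 → CONFLICT
9: bank 1 row 10 — prev 10 → HIT
10: bank 2 row 12 — prev None → EMPTY
11: bank 1 row 11 — prev 10 → CONFLICT
12: bank 2 row 12 — prev 12 → HIT
13: bank 2 row 12 — prev 12 → HIT

STATE = b0:7 b1:11 b2:12 b3:11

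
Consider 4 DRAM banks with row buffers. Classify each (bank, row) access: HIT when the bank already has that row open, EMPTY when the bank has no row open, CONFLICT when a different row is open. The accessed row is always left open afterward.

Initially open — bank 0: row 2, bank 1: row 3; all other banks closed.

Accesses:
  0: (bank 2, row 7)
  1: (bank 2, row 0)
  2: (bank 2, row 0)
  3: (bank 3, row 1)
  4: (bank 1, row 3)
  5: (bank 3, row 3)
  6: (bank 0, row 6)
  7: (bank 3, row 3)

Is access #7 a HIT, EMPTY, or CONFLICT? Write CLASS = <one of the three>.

  [0] b2 r7: no row ⇒ E
  [1] b2 r0: had r7 ⇒ C
  [2] b2 r0: had r0 ⇒ H
  [3] b3 r1: no row ⇒ E
  [4] b1 r3: had r3 ⇒ H
  [5] b3 r3: had r1 ⇒ C
  [6] b0 r6: had r2 ⇒ C
  [7] b3 r3: had r3 ⇒ H

CLASS = HIT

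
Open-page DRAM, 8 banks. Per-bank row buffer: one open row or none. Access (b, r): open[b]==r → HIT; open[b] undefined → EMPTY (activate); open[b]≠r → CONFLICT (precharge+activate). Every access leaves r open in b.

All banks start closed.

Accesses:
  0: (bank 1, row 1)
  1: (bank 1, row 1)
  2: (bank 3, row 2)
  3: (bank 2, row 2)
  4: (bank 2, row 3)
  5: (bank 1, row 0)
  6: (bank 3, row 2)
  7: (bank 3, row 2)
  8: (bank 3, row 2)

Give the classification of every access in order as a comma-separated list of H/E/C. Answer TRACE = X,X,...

step 0: bank1 None->1 [EMPTY]
step 1: bank1 1->1 [HIT]
step 2: bank3 None->2 [EMPTY]
step 3: bank2 None->2 [EMPTY]
step 4: bank2 2->3 [CONFLICT]
step 5: bank1 1->0 [CONFLICT]
step 6: bank3 2->2 [HIT]
step 7: bank3 2->2 [HIT]
step 8: bank3 2->2 [HIT]

TRACE = E,H,E,E,C,C,H,H,H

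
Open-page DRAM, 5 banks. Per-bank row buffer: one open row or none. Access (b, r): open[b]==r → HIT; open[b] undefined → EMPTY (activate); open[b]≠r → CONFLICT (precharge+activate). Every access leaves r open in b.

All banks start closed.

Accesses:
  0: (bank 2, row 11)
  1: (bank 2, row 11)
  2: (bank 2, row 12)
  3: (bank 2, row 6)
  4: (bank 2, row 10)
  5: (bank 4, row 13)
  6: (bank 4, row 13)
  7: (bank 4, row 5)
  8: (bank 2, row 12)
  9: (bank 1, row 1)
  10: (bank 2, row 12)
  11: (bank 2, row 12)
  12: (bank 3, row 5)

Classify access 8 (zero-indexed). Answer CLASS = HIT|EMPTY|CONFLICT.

0: bank 2 row 11 — prev None → EMPTY
1: bank 2 row 11 — prev 11 → HIT
2: bank 2 row 12 — prev 11 → CONFLICT
3: bank 2 row 6 — prev 12 → CONFLICT
4: bank 2 row 10 — prev 6 → CONFLICT
5: bank 4 row 13 — prev None → EMPTY
6: bank 4 row 13 — prev 13 → HIT
7: bank 4 row 5 — prev 13 → CONFLICT
8: bank 2 row 12 — prev 10 → CONFLICT
9: bank 1 row 1 — prev None → EMPTY
10: bank 2 row 12 — prev 12 → HIT
11: bank 2 row 12 — prev 12 → HIT
12: bank 3 row 5 — prev None → EMPTY

CLASS = CONFLICT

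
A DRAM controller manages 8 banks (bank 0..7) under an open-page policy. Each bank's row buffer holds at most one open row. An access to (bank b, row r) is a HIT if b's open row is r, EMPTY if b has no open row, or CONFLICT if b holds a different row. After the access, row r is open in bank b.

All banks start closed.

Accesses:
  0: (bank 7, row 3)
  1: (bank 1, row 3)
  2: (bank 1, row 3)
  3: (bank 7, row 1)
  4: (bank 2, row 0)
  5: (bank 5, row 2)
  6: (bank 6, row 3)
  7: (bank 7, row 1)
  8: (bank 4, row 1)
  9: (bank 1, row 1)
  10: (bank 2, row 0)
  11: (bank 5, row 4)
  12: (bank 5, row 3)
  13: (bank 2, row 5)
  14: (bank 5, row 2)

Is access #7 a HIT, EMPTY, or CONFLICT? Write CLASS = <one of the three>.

CLASS = HIT

  [0] b7 r3: no row ⇒ E
  [1] b1 r3: no row ⇒ E
  [2] b1 r3: had r3 ⇒ H
  [3] b7 r1: had r3 ⇒ C
  [4] b2 r0: no row ⇒ E
  [5] b5 r2: no row ⇒ E
  [6] b6 r3: no row ⇒ E
  [7] b7 r1: had r1 ⇒ H
  [8] b4 r1: no row ⇒ E
  [9] b1 r1: had r3 ⇒ C
  [10] b2 r0: had r0 ⇒ H
  [11] b5 r4: had r2 ⇒ C
  [12] b5 r3: had r4 ⇒ C
  [13] b2 r5: had r0 ⇒ C
  [14] b5 r2: had r3 ⇒ C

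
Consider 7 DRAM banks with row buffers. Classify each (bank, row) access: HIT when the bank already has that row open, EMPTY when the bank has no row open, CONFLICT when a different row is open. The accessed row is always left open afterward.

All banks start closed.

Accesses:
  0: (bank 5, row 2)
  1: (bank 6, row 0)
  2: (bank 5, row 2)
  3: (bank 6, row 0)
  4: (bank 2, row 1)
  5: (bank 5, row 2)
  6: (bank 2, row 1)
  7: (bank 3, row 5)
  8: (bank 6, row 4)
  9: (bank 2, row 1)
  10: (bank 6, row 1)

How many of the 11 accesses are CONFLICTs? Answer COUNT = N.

COUNT = 2

0: bank 5 row 2 — prev None → EMPTY
1: bank 6 row 0 — prev None → EMPTY
2: bank 5 row 2 — prev 2 → HIT
3: bank 6 row 0 — prev 0 → HIT
4: bank 2 row 1 — prev None → EMPTY
5: bank 5 row 2 — prev 2 → HIT
6: bank 2 row 1 — prev 1 → HIT
7: bank 3 row 5 — prev None → EMPTY
8: bank 6 row 4 — prev 0 → CONFLICT
9: bank 2 row 1 — prev 1 → HIT
10: bank 6 row 1 — prev 4 → CONFLICT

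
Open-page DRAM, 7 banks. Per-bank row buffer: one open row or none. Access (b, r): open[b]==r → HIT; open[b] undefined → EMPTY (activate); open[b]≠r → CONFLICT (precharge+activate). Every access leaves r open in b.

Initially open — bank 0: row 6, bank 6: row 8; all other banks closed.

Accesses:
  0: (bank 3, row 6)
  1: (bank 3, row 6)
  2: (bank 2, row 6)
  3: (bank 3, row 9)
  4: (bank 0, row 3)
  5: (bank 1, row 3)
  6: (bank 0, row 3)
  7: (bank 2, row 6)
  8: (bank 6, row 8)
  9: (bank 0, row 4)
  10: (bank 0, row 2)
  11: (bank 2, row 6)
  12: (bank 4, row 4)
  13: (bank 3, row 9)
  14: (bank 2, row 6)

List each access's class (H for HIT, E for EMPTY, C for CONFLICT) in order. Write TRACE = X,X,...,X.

#0 (3,6) E
#1 (3,6) H  (was 6)
#2 (2,6) E
#3 (3,9) C  (was 6)
#4 (0,3) C  (was 6)
#5 (1,3) E
#6 (0,3) H  (was 3)
#7 (2,6) H  (was 6)
#8 (6,8) H  (was 8)
#9 (0,4) C  (was 3)
#10 (0,2) C  (was 4)
#11 (2,6) H  (was 6)
#12 (4,4) E
#13 (3,9) H  (was 9)
#14 (2,6) H  (was 6)

TRACE = E,H,E,C,C,E,H,H,H,C,C,H,E,H,H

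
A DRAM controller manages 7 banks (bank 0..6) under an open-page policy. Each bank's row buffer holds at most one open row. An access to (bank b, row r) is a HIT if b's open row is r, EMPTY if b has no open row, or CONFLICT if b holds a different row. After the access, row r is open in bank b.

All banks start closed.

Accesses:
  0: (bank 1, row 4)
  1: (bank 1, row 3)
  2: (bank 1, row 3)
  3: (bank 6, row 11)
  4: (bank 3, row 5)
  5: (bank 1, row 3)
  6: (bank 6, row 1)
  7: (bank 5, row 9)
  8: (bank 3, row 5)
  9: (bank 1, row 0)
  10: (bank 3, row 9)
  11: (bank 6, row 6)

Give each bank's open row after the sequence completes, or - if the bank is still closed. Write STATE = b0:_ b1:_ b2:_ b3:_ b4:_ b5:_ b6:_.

STATE = b0:- b1:0 b2:- b3:9 b4:- b5:9 b6:6

  [0] b1 r4: no row ⇒ E
  [1] b1 r3: had r4 ⇒ C
  [2] b1 r3: had r3 ⇒ H
  [3] b6 r11: no row ⇒ E
  [4] b3 r5: no row ⇒ E
  [5] b1 r3: had r3 ⇒ H
  [6] b6 r1: had r11 ⇒ C
  [7] b5 r9: no row ⇒ E
  [8] b3 r5: had r5 ⇒ H
  [9] b1 r0: had r3 ⇒ C
  [10] b3 r9: had r5 ⇒ C
  [11] b6 r6: had r1 ⇒ C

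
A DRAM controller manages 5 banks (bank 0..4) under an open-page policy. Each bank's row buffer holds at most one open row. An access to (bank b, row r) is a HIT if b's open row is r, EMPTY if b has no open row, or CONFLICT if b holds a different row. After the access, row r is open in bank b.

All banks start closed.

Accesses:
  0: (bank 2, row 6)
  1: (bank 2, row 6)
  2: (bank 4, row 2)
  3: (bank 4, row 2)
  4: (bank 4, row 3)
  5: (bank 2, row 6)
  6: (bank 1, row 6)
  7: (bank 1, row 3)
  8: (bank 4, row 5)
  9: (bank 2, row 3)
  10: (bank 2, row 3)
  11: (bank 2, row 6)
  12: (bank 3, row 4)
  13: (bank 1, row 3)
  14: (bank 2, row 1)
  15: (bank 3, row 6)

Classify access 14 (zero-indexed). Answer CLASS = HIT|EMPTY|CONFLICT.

CLASS = CONFLICT

#0 (2,6) E
#1 (2,6) H  (was 6)
#2 (4,2) E
#3 (4,2) H  (was 2)
#4 (4,3) C  (was 2)
#5 (2,6) H  (was 6)
#6 (1,6) E
#7 (1,3) C  (was 6)
#8 (4,5) C  (was 3)
#9 (2,3) C  (was 6)
#10 (2,3) H  (was 3)
#11 (2,6) C  (was 3)
#12 (3,4) E
#13 (1,3) H  (was 3)
#14 (2,1) C  (was 6)
#15 (3,6) C  (was 4)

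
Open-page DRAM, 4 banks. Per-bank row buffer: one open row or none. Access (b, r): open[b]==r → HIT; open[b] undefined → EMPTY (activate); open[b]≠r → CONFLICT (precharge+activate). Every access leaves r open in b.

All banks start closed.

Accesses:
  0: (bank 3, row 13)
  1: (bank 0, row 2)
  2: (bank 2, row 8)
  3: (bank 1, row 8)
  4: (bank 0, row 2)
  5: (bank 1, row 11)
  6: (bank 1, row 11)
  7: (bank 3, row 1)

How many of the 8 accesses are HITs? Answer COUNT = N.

COUNT = 2

0: bank 3 row 13 — prev None → EMPTY
1: bank 0 row 2 — prev None → EMPTY
2: bank 2 row 8 — prev None → EMPTY
3: bank 1 row 8 — prev None → EMPTY
4: bank 0 row 2 — prev 2 → HIT
5: bank 1 row 11 — prev 8 → CONFLICT
6: bank 1 row 11 — prev 11 → HIT
7: bank 3 row 1 — prev 13 → CONFLICT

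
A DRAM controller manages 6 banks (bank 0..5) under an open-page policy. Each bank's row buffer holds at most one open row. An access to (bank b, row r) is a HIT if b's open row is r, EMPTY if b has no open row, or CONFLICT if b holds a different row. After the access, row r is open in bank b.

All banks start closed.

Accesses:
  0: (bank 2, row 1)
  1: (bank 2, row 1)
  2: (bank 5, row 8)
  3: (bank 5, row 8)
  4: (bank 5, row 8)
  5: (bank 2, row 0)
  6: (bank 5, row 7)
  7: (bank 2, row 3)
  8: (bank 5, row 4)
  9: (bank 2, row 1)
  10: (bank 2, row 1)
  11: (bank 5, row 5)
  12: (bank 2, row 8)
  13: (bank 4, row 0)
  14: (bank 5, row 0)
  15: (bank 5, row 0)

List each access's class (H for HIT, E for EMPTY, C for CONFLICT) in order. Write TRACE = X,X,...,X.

TRACE = E,H,E,H,H,C,C,C,C,C,H,C,C,E,C,H

  [0] b2 r1: no row ⇒ E
  [1] b2 r1: had r1 ⇒ H
  [2] b5 r8: no row ⇒ E
  [3] b5 r8: had r8 ⇒ H
  [4] b5 r8: had r8 ⇒ H
  [5] b2 r0: had r1 ⇒ C
  [6] b5 r7: had r8 ⇒ C
  [7] b2 r3: had r0 ⇒ C
  [8] b5 r4: had r7 ⇒ C
  [9] b2 r1: had r3 ⇒ C
  [10] b2 r1: had r1 ⇒ H
  [11] b5 r5: had r4 ⇒ C
  [12] b2 r8: had r1 ⇒ C
  [13] b4 r0: no row ⇒ E
  [14] b5 r0: had r5 ⇒ C
  [15] b5 r0: had r0 ⇒ H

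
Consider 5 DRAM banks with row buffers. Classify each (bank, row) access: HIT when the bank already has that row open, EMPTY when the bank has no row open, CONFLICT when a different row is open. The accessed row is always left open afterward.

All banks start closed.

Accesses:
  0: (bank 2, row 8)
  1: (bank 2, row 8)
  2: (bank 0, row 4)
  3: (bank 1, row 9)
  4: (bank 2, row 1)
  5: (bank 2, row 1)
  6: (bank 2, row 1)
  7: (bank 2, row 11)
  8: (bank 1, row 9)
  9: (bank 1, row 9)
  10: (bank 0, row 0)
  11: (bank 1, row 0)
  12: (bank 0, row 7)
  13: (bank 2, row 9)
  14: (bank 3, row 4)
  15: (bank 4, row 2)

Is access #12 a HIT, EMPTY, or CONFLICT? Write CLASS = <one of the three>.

  [0] b2 r8: no row ⇒ E
  [1] b2 r8: had r8 ⇒ H
  [2] b0 r4: no row ⇒ E
  [3] b1 r9: no row ⇒ E
  [4] b2 r1: had r8 ⇒ C
  [5] b2 r1: had r1 ⇒ H
  [6] b2 r1: had r1 ⇒ H
  [7] b2 r11: had r1 ⇒ C
  [8] b1 r9: had r9 ⇒ H
  [9] b1 r9: had r9 ⇒ H
  [10] b0 r0: had r4 ⇒ C
  [11] b1 r0: had r9 ⇒ C
  [12] b0 r7: had r0 ⇒ C
  [13] b2 r9: had r11 ⇒ C
  [14] b3 r4: no row ⇒ E
  [15] b4 r2: no row ⇒ E

CLASS = CONFLICT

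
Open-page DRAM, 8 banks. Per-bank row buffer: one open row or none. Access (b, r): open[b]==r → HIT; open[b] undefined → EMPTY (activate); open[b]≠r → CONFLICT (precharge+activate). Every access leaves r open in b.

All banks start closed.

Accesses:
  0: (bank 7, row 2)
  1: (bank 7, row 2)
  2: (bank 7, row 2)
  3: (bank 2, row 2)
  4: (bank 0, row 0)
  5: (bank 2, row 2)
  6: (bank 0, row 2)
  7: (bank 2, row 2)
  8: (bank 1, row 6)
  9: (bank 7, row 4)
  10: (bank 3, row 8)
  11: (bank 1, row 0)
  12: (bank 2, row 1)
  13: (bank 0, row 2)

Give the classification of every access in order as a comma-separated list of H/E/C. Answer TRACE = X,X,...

TRACE = E,H,H,E,E,H,C,H,E,C,E,C,C,H

0: bank 7 row 2 — prev None → EMPTY
1: bank 7 row 2 — prev 2 → HIT
2: bank 7 row 2 — prev 2 → HIT
3: bank 2 row 2 — prev None → EMPTY
4: bank 0 row 0 — prev None → EMPTY
5: bank 2 row 2 — prev 2 → HIT
6: bank 0 row 2 — prev 0 → CONFLICT
7: bank 2 row 2 — prev 2 → HIT
8: bank 1 row 6 — prev None → EMPTY
9: bank 7 row 4 — prev 2 → CONFLICT
10: bank 3 row 8 — prev None → EMPTY
11: bank 1 row 0 — prev 6 → CONFLICT
12: bank 2 row 1 — prev 2 → CONFLICT
13: bank 0 row 2 — prev 2 → HIT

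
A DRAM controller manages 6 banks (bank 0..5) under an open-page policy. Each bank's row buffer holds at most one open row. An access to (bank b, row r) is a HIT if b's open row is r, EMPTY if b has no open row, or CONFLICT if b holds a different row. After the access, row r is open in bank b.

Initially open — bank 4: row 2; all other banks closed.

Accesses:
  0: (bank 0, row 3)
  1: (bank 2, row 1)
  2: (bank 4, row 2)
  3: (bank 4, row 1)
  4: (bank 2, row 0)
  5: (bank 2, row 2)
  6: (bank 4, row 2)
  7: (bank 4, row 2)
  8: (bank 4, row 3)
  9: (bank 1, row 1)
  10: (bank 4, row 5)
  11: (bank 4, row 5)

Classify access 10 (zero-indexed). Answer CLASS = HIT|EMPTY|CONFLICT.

CLASS = CONFLICT

#0 (0,3) E
#1 (2,1) E
#2 (4,2) H  (was 2)
#3 (4,1) C  (was 2)
#4 (2,0) C  (was 1)
#5 (2,2) C  (was 0)
#6 (4,2) C  (was 1)
#7 (4,2) H  (was 2)
#8 (4,3) C  (was 2)
#9 (1,1) E
#10 (4,5) C  (was 3)
#11 (4,5) H  (was 5)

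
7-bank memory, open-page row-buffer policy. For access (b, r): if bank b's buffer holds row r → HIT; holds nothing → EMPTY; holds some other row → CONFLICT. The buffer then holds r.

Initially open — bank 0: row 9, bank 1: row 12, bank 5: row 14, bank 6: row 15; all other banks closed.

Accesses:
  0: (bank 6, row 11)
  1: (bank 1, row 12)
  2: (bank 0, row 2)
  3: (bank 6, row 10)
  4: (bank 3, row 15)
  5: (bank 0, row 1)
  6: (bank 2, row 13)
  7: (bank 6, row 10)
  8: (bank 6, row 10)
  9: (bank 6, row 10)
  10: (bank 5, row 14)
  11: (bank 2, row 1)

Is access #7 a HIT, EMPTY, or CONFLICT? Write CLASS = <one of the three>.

CLASS = HIT

  [0] b6 r11: had r15 ⇒ C
  [1] b1 r12: had r12 ⇒ H
  [2] b0 r2: had r9 ⇒ C
  [3] b6 r10: had r11 ⇒ C
  [4] b3 r15: no row ⇒ E
  [5] b0 r1: had r2 ⇒ C
  [6] b2 r13: no row ⇒ E
  [7] b6 r10: had r10 ⇒ H
  [8] b6 r10: had r10 ⇒ H
  [9] b6 r10: had r10 ⇒ H
  [10] b5 r14: had r14 ⇒ H
  [11] b2 r1: had r13 ⇒ C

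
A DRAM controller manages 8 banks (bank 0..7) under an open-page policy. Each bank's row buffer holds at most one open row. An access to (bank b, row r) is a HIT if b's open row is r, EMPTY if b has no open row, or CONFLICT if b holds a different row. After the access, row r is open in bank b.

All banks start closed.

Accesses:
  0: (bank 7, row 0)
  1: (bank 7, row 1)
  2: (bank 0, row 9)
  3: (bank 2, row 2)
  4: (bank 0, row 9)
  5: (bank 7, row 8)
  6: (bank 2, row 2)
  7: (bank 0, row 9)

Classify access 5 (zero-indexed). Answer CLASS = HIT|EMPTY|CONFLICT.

CLASS = CONFLICT

#0 (7,0) E
#1 (7,1) C  (was 0)
#2 (0,9) E
#3 (2,2) E
#4 (0,9) H  (was 9)
#5 (7,8) C  (was 1)
#6 (2,2) H  (was 2)
#7 (0,9) H  (was 9)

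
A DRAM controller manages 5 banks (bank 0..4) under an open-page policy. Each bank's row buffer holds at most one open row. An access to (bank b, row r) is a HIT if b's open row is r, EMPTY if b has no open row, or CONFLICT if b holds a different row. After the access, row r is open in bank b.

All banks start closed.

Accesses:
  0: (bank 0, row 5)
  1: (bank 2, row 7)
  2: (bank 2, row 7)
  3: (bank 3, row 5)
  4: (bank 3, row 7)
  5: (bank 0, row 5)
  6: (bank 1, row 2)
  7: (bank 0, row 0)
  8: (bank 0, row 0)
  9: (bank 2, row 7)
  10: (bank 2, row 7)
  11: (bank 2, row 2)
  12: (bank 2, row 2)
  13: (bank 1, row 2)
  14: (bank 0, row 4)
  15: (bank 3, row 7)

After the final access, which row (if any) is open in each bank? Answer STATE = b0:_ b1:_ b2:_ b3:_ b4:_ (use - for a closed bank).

STATE = b0:4 b1:2 b2:2 b3:7 b4:-

step 0: bank0 None->5 [EMPTY]
step 1: bank2 None->7 [EMPTY]
step 2: bank2 7->7 [HIT]
step 3: bank3 None->5 [EMPTY]
step 4: bank3 5->7 [CONFLICT]
step 5: bank0 5->5 [HIT]
step 6: bank1 None->2 [EMPTY]
step 7: bank0 5->0 [CONFLICT]
step 8: bank0 0->0 [HIT]
step 9: bank2 7->7 [HIT]
step 10: bank2 7->7 [HIT]
step 11: bank2 7->2 [CONFLICT]
step 12: bank2 2->2 [HIT]
step 13: bank1 2->2 [HIT]
step 14: bank0 0->4 [CONFLICT]
step 15: bank3 7->7 [HIT]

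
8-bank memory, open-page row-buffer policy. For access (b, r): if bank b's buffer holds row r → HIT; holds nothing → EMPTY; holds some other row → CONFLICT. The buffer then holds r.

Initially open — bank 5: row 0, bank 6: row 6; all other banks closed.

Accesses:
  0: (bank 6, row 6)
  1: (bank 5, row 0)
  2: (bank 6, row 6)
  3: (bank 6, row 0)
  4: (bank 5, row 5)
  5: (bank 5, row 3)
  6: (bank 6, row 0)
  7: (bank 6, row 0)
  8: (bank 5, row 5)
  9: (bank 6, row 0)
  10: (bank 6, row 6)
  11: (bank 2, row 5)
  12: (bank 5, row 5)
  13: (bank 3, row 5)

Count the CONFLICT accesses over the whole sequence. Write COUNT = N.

COUNT = 5

0: bank 6 row 6 — prev 6 → HIT
1: bank 5 row 0 — prev 0 → HIT
2: bank 6 row 6 — prev 6 → HIT
3: bank 6 row 0 — prev 6 → CONFLICT
4: bank 5 row 5 — prev 0 → CONFLICT
5: bank 5 row 3 — prev 5 → CONFLICT
6: bank 6 row 0 — prev 0 → HIT
7: bank 6 row 0 — prev 0 → HIT
8: bank 5 row 5 — prev 3 → CONFLICT
9: bank 6 row 0 — prev 0 → HIT
10: bank 6 row 6 — prev 0 → CONFLICT
11: bank 2 row 5 — prev None → EMPTY
12: bank 5 row 5 — prev 5 → HIT
13: bank 3 row 5 — prev None → EMPTY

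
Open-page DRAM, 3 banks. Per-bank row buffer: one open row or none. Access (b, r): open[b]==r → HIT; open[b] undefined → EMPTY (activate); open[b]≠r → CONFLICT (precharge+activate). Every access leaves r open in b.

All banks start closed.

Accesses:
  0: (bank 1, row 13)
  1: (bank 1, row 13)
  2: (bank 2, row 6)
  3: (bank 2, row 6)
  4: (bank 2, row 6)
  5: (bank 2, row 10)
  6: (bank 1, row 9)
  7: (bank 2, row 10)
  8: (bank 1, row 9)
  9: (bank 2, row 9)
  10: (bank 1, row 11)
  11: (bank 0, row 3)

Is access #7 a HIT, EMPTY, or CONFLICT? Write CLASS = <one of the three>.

CLASS = HIT

0: bank 1 row 13 — prev None → EMPTY
1: bank 1 row 13 — prev 13 → HIT
2: bank 2 row 6 — prev None → EMPTY
3: bank 2 row 6 — prev 6 → HIT
4: bank 2 row 6 — prev 6 → HIT
5: bank 2 row 10 — prev 6 → CONFLICT
6: bank 1 row 9 — prev 13 → CONFLICT
7: bank 2 row 10 — prev 10 → HIT
8: bank 1 row 9 — prev 9 → HIT
9: bank 2 row 9 — prev 10 → CONFLICT
10: bank 1 row 11 — prev 9 → CONFLICT
11: bank 0 row 3 — prev None → EMPTY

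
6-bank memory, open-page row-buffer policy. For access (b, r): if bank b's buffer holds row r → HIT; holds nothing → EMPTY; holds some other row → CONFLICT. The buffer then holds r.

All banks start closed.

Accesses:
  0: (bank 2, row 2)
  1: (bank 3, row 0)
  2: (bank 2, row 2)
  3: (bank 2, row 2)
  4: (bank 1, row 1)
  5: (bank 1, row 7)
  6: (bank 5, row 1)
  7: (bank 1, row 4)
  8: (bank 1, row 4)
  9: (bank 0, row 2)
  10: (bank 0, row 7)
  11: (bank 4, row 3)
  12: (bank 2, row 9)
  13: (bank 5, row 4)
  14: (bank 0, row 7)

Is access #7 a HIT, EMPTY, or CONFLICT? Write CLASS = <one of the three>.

CLASS = CONFLICT

0: bank 2 row 2 — prev None → EMPTY
1: bank 3 row 0 — prev None → EMPTY
2: bank 2 row 2 — prev 2 → HIT
3: bank 2 row 2 — prev 2 → HIT
4: bank 1 row 1 — prev None → EMPTY
5: bank 1 row 7 — prev 1 → CONFLICT
6: bank 5 row 1 — prev None → EMPTY
7: bank 1 row 4 — prev 7 → CONFLICT
8: bank 1 row 4 — prev 4 → HIT
9: bank 0 row 2 — prev None → EMPTY
10: bank 0 row 7 — prev 2 → CONFLICT
11: bank 4 row 3 — prev None → EMPTY
12: bank 2 row 9 — prev 2 → CONFLICT
13: bank 5 row 4 — prev 1 → CONFLICT
14: bank 0 row 7 — prev 7 → HIT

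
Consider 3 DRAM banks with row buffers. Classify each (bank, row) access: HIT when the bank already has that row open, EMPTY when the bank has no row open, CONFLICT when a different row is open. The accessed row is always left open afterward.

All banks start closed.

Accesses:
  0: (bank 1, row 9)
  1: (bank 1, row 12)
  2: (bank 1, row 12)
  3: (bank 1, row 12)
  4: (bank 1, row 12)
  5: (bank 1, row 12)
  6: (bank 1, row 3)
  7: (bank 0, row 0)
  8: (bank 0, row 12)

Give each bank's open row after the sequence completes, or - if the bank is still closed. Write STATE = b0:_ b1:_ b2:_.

0: bank 1 row 9 — prev None → EMPTY
1: bank 1 row 12 — prev 9 → CONFLICT
2: bank 1 row 12 — prev 12 → HIT
3: bank 1 row 12 — prev 12 → HIT
4: bank 1 row 12 — prev 12 → HIT
5: bank 1 row 12 — prev 12 → HIT
6: bank 1 row 3 — prev 12 → CONFLICT
7: bank 0 row 0 — prev None → EMPTY
8: bank 0 row 12 — prev 0 → CONFLICT

STATE = b0:12 b1:3 b2:-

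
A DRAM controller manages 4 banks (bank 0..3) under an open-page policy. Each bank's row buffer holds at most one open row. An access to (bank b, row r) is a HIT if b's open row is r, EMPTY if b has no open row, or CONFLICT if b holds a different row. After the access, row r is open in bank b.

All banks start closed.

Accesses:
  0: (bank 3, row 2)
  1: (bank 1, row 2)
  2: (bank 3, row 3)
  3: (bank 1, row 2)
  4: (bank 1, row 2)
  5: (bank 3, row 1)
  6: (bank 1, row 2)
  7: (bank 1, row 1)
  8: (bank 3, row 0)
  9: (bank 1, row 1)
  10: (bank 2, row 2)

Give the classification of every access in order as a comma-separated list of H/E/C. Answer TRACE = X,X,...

TRACE = E,E,C,H,H,C,H,C,C,H,E

step 0: bank3 None->2 [EMPTY]
step 1: bank1 None->2 [EMPTY]
step 2: bank3 2->3 [CONFLICT]
step 3: bank1 2->2 [HIT]
step 4: bank1 2->2 [HIT]
step 5: bank3 3->1 [CONFLICT]
step 6: bank1 2->2 [HIT]
step 7: bank1 2->1 [CONFLICT]
step 8: bank3 1->0 [CONFLICT]
step 9: bank1 1->1 [HIT]
step 10: bank2 None->2 [EMPTY]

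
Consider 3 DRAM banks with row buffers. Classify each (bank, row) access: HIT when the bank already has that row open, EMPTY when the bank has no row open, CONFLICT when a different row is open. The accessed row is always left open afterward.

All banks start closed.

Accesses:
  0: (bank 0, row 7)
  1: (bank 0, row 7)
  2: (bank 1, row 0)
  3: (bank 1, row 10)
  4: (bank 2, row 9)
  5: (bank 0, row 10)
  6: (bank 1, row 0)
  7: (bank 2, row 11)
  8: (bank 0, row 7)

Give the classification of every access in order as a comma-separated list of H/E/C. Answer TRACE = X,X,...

TRACE = E,H,E,C,E,C,C,C,C

step 0: bank0 None->7 [EMPTY]
step 1: bank0 7->7 [HIT]
step 2: bank1 None->0 [EMPTY]
step 3: bank1 0->10 [CONFLICT]
step 4: bank2 None->9 [EMPTY]
step 5: bank0 7->10 [CONFLICT]
step 6: bank1 10->0 [CONFLICT]
step 7: bank2 9->11 [CONFLICT]
step 8: bank0 10->7 [CONFLICT]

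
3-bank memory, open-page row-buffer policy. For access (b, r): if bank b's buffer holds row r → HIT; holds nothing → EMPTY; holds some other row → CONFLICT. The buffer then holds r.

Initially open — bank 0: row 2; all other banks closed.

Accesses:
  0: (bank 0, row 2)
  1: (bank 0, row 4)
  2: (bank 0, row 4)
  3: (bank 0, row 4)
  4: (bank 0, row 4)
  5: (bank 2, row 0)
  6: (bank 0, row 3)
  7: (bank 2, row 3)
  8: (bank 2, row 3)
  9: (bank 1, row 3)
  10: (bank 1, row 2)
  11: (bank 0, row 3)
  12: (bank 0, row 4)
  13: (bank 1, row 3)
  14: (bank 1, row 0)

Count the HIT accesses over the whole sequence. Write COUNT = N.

COUNT = 6

0: bank 0 row 2 — prev 2 → HIT
1: bank 0 row 4 — prev 2 → CONFLICT
2: bank 0 row 4 — prev 4 → HIT
3: bank 0 row 4 — prev 4 → HIT
4: bank 0 row 4 — prev 4 → HIT
5: bank 2 row 0 — prev None → EMPTY
6: bank 0 row 3 — prev 4 → CONFLICT
7: bank 2 row 3 — prev 0 → CONFLICT
8: bank 2 row 3 — prev 3 → HIT
9: bank 1 row 3 — prev None → EMPTY
10: bank 1 row 2 — prev 3 → CONFLICT
11: bank 0 row 3 — prev 3 → HIT
12: bank 0 row 4 — prev 3 → CONFLICT
13: bank 1 row 3 — prev 2 → CONFLICT
14: bank 1 row 0 — prev 3 → CONFLICT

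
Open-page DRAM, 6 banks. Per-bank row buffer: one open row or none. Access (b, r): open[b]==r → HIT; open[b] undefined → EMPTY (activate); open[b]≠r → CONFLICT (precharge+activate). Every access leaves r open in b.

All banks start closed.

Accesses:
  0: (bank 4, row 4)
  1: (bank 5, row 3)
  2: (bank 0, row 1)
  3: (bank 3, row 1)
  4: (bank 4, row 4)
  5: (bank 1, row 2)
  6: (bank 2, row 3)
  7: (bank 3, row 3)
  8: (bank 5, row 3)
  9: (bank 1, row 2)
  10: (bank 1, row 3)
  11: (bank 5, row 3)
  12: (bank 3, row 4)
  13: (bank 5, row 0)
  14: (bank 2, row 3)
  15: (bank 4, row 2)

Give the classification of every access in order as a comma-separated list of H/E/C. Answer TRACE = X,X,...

#0 (4,4) E
#1 (5,3) E
#2 (0,1) E
#3 (3,1) E
#4 (4,4) H  (was 4)
#5 (1,2) E
#6 (2,3) E
#7 (3,3) C  (was 1)
#8 (5,3) H  (was 3)
#9 (1,2) H  (was 2)
#10 (1,3) C  (was 2)
#11 (5,3) H  (was 3)
#12 (3,4) C  (was 3)
#13 (5,0) C  (was 3)
#14 (2,3) H  (was 3)
#15 (4,2) C  (was 4)

TRACE = E,E,E,E,H,E,E,C,H,H,C,H,C,C,H,C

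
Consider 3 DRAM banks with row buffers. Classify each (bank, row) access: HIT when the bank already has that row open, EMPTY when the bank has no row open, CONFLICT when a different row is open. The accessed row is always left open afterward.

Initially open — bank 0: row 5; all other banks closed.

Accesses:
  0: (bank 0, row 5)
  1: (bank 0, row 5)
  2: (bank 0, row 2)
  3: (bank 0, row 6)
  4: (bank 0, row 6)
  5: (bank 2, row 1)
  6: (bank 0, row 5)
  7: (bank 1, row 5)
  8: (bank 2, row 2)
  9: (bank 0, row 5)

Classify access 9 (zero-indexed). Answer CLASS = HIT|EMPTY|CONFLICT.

  [0] b0 r5: had r5 ⇒ H
  [1] b0 r5: had r5 ⇒ H
  [2] b0 r2: had r5 ⇒ C
  [3] b0 r6: had r2 ⇒ C
  [4] b0 r6: had r6 ⇒ H
  [5] b2 r1: no row ⇒ E
  [6] b0 r5: had r6 ⇒ C
  [7] b1 r5: no row ⇒ E
  [8] b2 r2: had r1 ⇒ C
  [9] b0 r5: had r5 ⇒ H

CLASS = HIT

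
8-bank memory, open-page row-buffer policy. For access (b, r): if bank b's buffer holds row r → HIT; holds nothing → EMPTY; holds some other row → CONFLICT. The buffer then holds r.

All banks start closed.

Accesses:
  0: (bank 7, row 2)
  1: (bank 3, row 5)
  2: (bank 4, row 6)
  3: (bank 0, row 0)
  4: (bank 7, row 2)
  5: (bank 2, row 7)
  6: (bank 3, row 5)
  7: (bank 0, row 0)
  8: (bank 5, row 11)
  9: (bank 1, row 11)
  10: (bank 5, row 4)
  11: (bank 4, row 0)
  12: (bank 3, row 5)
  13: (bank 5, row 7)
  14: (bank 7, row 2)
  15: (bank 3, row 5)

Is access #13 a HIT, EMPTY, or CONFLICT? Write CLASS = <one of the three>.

  [0] b7 r2: no row ⇒ E
  [1] b3 r5: no row ⇒ E
  [2] b4 r6: no row ⇒ E
  [3] b0 r0: no row ⇒ E
  [4] b7 r2: had r2 ⇒ H
  [5] b2 r7: no row ⇒ E
  [6] b3 r5: had r5 ⇒ H
  [7] b0 r0: had r0 ⇒ H
  [8] b5 r11: no row ⇒ E
  [9] b1 r11: no row ⇒ E
  [10] b5 r4: had r11 ⇒ C
  [11] b4 r0: had r6 ⇒ C
  [12] b3 r5: had r5 ⇒ H
  [13] b5 r7: had r4 ⇒ C
  [14] b7 r2: had r2 ⇒ H
  [15] b3 r5: had r5 ⇒ H

CLASS = CONFLICT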